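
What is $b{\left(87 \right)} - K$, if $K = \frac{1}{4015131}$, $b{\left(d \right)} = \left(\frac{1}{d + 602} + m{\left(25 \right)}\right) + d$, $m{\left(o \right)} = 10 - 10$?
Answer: $\frac{240683011975}{2766425259} \approx 87.001$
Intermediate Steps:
$m{\left(o \right)} = 0$
$b{\left(d \right)} = d + \frac{1}{602 + d}$ ($b{\left(d \right)} = \left(\frac{1}{d + 602} + 0\right) + d = \left(\frac{1}{602 + d} + 0\right) + d = \frac{1}{602 + d} + d = d + \frac{1}{602 + d}$)
$K = \frac{1}{4015131} \approx 2.4906 \cdot 10^{-7}$
$b{\left(87 \right)} - K = \frac{1 + 87^{2} + 602 \cdot 87}{602 + 87} - \frac{1}{4015131} = \frac{1 + 7569 + 52374}{689} - \frac{1}{4015131} = \frac{1}{689} \cdot 59944 - \frac{1}{4015131} = \frac{59944}{689} - \frac{1}{4015131} = \frac{240683011975}{2766425259}$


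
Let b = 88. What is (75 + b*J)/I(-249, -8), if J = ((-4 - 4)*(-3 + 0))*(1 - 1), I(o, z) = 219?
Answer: 25/73 ≈ 0.34247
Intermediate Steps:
J = 0 (J = -8*(-3)*0 = 24*0 = 0)
(75 + b*J)/I(-249, -8) = (75 + 88*0)/219 = (75 + 0)*(1/219) = 75*(1/219) = 25/73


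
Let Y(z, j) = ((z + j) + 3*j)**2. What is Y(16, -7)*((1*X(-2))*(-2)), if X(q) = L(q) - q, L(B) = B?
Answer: 0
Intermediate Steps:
Y(z, j) = (z + 4*j)**2 (Y(z, j) = ((j + z) + 3*j)**2 = (z + 4*j)**2)
X(q) = 0 (X(q) = q - q = 0)
Y(16, -7)*((1*X(-2))*(-2)) = (16 + 4*(-7))**2*((1*0)*(-2)) = (16 - 28)**2*(0*(-2)) = (-12)**2*0 = 144*0 = 0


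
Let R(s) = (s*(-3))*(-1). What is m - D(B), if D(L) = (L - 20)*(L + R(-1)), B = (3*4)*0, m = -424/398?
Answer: -12152/199 ≈ -61.065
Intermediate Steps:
m = -212/199 (m = -424*1/398 = -212/199 ≈ -1.0653)
B = 0 (B = 12*0 = 0)
R(s) = 3*s (R(s) = -3*s*(-1) = 3*s)
D(L) = (-20 + L)*(-3 + L) (D(L) = (L - 20)*(L + 3*(-1)) = (-20 + L)*(L - 3) = (-20 + L)*(-3 + L))
m - D(B) = -212/199 - (60 + 0**2 - 23*0) = -212/199 - (60 + 0 + 0) = -212/199 - 1*60 = -212/199 - 60 = -12152/199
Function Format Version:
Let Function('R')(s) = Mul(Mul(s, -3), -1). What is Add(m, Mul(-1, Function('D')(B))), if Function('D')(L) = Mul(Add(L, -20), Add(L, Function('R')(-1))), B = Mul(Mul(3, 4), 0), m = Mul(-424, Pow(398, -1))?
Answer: Rational(-12152, 199) ≈ -61.065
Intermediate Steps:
m = Rational(-212, 199) (m = Mul(-424, Rational(1, 398)) = Rational(-212, 199) ≈ -1.0653)
B = 0 (B = Mul(12, 0) = 0)
Function('R')(s) = Mul(3, s) (Function('R')(s) = Mul(Mul(-3, s), -1) = Mul(3, s))
Function('D')(L) = Mul(Add(-20, L), Add(-3, L)) (Function('D')(L) = Mul(Add(L, -20), Add(L, Mul(3, -1))) = Mul(Add(-20, L), Add(L, -3)) = Mul(Add(-20, L), Add(-3, L)))
Add(m, Mul(-1, Function('D')(B))) = Add(Rational(-212, 199), Mul(-1, Add(60, Pow(0, 2), Mul(-23, 0)))) = Add(Rational(-212, 199), Mul(-1, Add(60, 0, 0))) = Add(Rational(-212, 199), Mul(-1, 60)) = Add(Rational(-212, 199), -60) = Rational(-12152, 199)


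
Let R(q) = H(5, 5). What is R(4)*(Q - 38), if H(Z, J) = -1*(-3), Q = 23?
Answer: -45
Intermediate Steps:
H(Z, J) = 3
R(q) = 3
R(4)*(Q - 38) = 3*(23 - 38) = 3*(-15) = -45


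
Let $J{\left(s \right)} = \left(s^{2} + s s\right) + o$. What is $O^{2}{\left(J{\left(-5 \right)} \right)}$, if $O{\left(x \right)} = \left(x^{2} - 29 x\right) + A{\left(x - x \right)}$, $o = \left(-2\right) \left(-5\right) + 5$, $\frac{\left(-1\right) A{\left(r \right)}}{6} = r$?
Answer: $5475600$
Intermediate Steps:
$A{\left(r \right)} = - 6 r$
$o = 15$ ($o = 10 + 5 = 15$)
$J{\left(s \right)} = 15 + 2 s^{2}$ ($J{\left(s \right)} = \left(s^{2} + s s\right) + 15 = \left(s^{2} + s^{2}\right) + 15 = 2 s^{2} + 15 = 15 + 2 s^{2}$)
$O{\left(x \right)} = x^{2} - 29 x$ ($O{\left(x \right)} = \left(x^{2} - 29 x\right) - 6 \left(x - x\right) = \left(x^{2} - 29 x\right) - 0 = \left(x^{2} - 29 x\right) + 0 = x^{2} - 29 x$)
$O^{2}{\left(J{\left(-5 \right)} \right)} = \left(\left(15 + 2 \left(-5\right)^{2}\right) \left(-29 + \left(15 + 2 \left(-5\right)^{2}\right)\right)\right)^{2} = \left(\left(15 + 2 \cdot 25\right) \left(-29 + \left(15 + 2 \cdot 25\right)\right)\right)^{2} = \left(\left(15 + 50\right) \left(-29 + \left(15 + 50\right)\right)\right)^{2} = \left(65 \left(-29 + 65\right)\right)^{2} = \left(65 \cdot 36\right)^{2} = 2340^{2} = 5475600$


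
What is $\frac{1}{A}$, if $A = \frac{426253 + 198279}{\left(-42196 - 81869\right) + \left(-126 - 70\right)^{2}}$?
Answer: $- \frac{85649}{624532} \approx -0.13714$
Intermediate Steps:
$A = - \frac{624532}{85649}$ ($A = \frac{624532}{-124065 + \left(-196\right)^{2}} = \frac{624532}{-124065 + 38416} = \frac{624532}{-85649} = 624532 \left(- \frac{1}{85649}\right) = - \frac{624532}{85649} \approx -7.2918$)
$\frac{1}{A} = \frac{1}{- \frac{624532}{85649}} = - \frac{85649}{624532}$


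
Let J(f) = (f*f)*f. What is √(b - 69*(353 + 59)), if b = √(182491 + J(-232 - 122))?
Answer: √(-28428 + I*√44179373) ≈ 19.579 + 169.74*I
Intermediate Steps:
J(f) = f³ (J(f) = f²*f = f³)
b = I*√44179373 (b = √(182491 + (-232 - 122)³) = √(182491 + (-354)³) = √(182491 - 44361864) = √(-44179373) = I*√44179373 ≈ 6646.8*I)
√(b - 69*(353 + 59)) = √(I*√44179373 - 69*(353 + 59)) = √(I*√44179373 - 69*412) = √(I*√44179373 - 28428) = √(-28428 + I*√44179373)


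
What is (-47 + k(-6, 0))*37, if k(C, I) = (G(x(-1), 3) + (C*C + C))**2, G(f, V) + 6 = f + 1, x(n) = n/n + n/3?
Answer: 203722/9 ≈ 22636.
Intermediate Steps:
x(n) = 1 + n/3 (x(n) = 1 + n*(1/3) = 1 + n/3)
G(f, V) = -5 + f (G(f, V) = -6 + (f + 1) = -6 + (1 + f) = -5 + f)
k(C, I) = (-13/3 + C + C**2)**2 (k(C, I) = ((-5 + (1 + (1/3)*(-1))) + (C*C + C))**2 = ((-5 + (1 - 1/3)) + (C**2 + C))**2 = ((-5 + 2/3) + (C + C**2))**2 = (-13/3 + (C + C**2))**2 = (-13/3 + C + C**2)**2)
(-47 + k(-6, 0))*37 = (-47 + (-13 + 3*(-6) + 3*(-6)**2)**2/9)*37 = (-47 + (-13 - 18 + 3*36)**2/9)*37 = (-47 + (-13 - 18 + 108)**2/9)*37 = (-47 + (1/9)*77**2)*37 = (-47 + (1/9)*5929)*37 = (-47 + 5929/9)*37 = (5506/9)*37 = 203722/9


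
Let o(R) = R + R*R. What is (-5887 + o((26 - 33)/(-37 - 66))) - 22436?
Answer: -300477937/10609 ≈ -28323.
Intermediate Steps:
o(R) = R + R²
(-5887 + o((26 - 33)/(-37 - 66))) - 22436 = (-5887 + ((26 - 33)/(-37 - 66))*(1 + (26 - 33)/(-37 - 66))) - 22436 = (-5887 + (-7/(-103))*(1 - 7/(-103))) - 22436 = (-5887 + (-7*(-1/103))*(1 - 7*(-1/103))) - 22436 = (-5887 + 7*(1 + 7/103)/103) - 22436 = (-5887 + (7/103)*(110/103)) - 22436 = (-5887 + 770/10609) - 22436 = -62454413/10609 - 22436 = -300477937/10609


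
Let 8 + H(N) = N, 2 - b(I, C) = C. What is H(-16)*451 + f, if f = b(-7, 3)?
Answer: -10825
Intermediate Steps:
b(I, C) = 2 - C
H(N) = -8 + N
f = -1 (f = 2 - 1*3 = 2 - 3 = -1)
H(-16)*451 + f = (-8 - 16)*451 - 1 = -24*451 - 1 = -10824 - 1 = -10825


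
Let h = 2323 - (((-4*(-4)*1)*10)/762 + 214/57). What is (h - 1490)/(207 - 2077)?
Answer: -2000463/4512310 ≈ -0.44333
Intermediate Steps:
h = 5595833/2413 (h = 2323 - (((16*1)*10)*(1/762) + 214*(1/57)) = 2323 - ((16*10)*(1/762) + 214/57) = 2323 - (160*(1/762) + 214/57) = 2323 - (80/381 + 214/57) = 2323 - 1*9566/2413 = 2323 - 9566/2413 = 5595833/2413 ≈ 2319.0)
(h - 1490)/(207 - 2077) = (5595833/2413 - 1490)/(207 - 2077) = (2000463/2413)/(-1870) = (2000463/2413)*(-1/1870) = -2000463/4512310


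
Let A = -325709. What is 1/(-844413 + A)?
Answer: -1/1170122 ≈ -8.5461e-7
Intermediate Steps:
1/(-844413 + A) = 1/(-844413 - 325709) = 1/(-1170122) = -1/1170122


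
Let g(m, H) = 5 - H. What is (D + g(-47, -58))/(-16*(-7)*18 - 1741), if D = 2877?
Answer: 588/55 ≈ 10.691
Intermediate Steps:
(D + g(-47, -58))/(-16*(-7)*18 - 1741) = (2877 + (5 - 1*(-58)))/(-16*(-7)*18 - 1741) = (2877 + (5 + 58))/(112*18 - 1741) = (2877 + 63)/(2016 - 1741) = 2940/275 = 2940*(1/275) = 588/55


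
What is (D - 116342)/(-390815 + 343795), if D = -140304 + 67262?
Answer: 47346/11755 ≈ 4.0277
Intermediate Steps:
D = -73042
(D - 116342)/(-390815 + 343795) = (-73042 - 116342)/(-390815 + 343795) = -189384/(-47020) = -189384*(-1/47020) = 47346/11755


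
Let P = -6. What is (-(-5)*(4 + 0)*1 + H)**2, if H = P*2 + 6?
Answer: 196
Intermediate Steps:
H = -6 (H = -6*2 + 6 = -12 + 6 = -6)
(-(-5)*(4 + 0)*1 + H)**2 = (-(-5)*(4 + 0)*1 - 6)**2 = (-(-5)*4*1 - 6)**2 = (-5*(-4)*1 - 6)**2 = (20*1 - 6)**2 = (20 - 6)**2 = 14**2 = 196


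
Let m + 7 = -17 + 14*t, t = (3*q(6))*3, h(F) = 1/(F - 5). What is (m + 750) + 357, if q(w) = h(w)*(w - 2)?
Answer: 1587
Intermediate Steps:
h(F) = 1/(-5 + F)
q(w) = (-2 + w)/(-5 + w) (q(w) = (w - 2)/(-5 + w) = (-2 + w)/(-5 + w))
t = 36 (t = (3*((-2 + 6)/(-5 + 6)))*3 = (3*(4/1))*3 = (3*(1*4))*3 = (3*4)*3 = 12*3 = 36)
m = 480 (m = -7 + (-17 + 14*36) = -7 + (-17 + 504) = -7 + 487 = 480)
(m + 750) + 357 = (480 + 750) + 357 = 1230 + 357 = 1587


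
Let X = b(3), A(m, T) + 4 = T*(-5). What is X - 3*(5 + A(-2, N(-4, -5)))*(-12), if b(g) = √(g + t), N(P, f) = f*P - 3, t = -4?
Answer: -3024 + I ≈ -3024.0 + 1.0*I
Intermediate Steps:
N(P, f) = -3 + P*f (N(P, f) = P*f - 3 = -3 + P*f)
A(m, T) = -4 - 5*T (A(m, T) = -4 + T*(-5) = -4 - 5*T)
b(g) = √(-4 + g) (b(g) = √(g - 4) = √(-4 + g))
X = I (X = √(-4 + 3) = √(-1) = I ≈ 1.0*I)
X - 3*(5 + A(-2, N(-4, -5)))*(-12) = I - 3*(5 + (-4 - 5*(-3 - 4*(-5))))*(-12) = I - 3*(5 + (-4 - 5*(-3 + 20)))*(-12) = I - 3*(5 + (-4 - 5*17))*(-12) = I - 3*(5 + (-4 - 85))*(-12) = I - 3*(5 - 89)*(-12) = I - 3*(-84)*(-12) = I + 252*(-12) = I - 3024 = -3024 + I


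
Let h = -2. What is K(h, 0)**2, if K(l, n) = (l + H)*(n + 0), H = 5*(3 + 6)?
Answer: 0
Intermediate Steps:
H = 45 (H = 5*9 = 45)
K(l, n) = n*(45 + l) (K(l, n) = (l + 45)*(n + 0) = (45 + l)*n = n*(45 + l))
K(h, 0)**2 = (0*(45 - 2))**2 = (0*43)**2 = 0**2 = 0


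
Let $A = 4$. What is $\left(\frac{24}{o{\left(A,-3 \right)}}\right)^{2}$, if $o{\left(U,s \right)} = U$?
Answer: $36$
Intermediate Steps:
$\left(\frac{24}{o{\left(A,-3 \right)}}\right)^{2} = \left(\frac{24}{4}\right)^{2} = \left(24 \cdot \frac{1}{4}\right)^{2} = 6^{2} = 36$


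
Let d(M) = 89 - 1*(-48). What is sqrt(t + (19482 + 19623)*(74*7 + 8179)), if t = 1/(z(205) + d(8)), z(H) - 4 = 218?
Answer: 4*sqrt(2739496026209)/359 ≈ 18442.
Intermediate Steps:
z(H) = 222 (z(H) = 4 + 218 = 222)
d(M) = 137 (d(M) = 89 + 48 = 137)
t = 1/359 (t = 1/(222 + 137) = 1/359 ≈ 0.0027855)
sqrt(t + (19482 + 19623)*(74*7 + 8179)) = sqrt(1/359 + (19482 + 19623)*(74*7 + 8179)) = sqrt(1/359 + 39105*(518 + 8179)) = sqrt(1/359 + 39105*8697) = sqrt(1/359 + 340096185) = sqrt(122094530416/359) = 4*sqrt(2739496026209)/359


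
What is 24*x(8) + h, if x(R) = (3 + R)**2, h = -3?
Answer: 2901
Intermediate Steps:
24*x(8) + h = 24*(3 + 8)**2 - 3 = 24*11**2 - 3 = 24*121 - 3 = 2904 - 3 = 2901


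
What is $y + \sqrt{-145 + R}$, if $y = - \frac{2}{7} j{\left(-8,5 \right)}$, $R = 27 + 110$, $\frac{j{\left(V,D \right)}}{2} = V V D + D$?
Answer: $- \frac{1300}{7} + 2 i \sqrt{2} \approx -185.71 + 2.8284 i$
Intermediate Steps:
$j{\left(V,D \right)} = 2 D + 2 D V^{2}$ ($j{\left(V,D \right)} = 2 \left(V V D + D\right) = 2 \left(V^{2} D + D\right) = 2 \left(D V^{2} + D\right) = 2 \left(D + D V^{2}\right) = 2 D + 2 D V^{2}$)
$R = 137$
$y = - \frac{1300}{7}$ ($y = - \frac{2}{7} \cdot 2 \cdot 5 \left(1 + \left(-8\right)^{2}\right) = \left(-2\right) \frac{1}{7} \cdot 2 \cdot 5 \left(1 + 64\right) = - \frac{2 \cdot 2 \cdot 5 \cdot 65}{7} = \left(- \frac{2}{7}\right) 650 = - \frac{1300}{7} \approx -185.71$)
$y + \sqrt{-145 + R} = - \frac{1300}{7} + \sqrt{-145 + 137} = - \frac{1300}{7} + \sqrt{-8} = - \frac{1300}{7} + 2 i \sqrt{2}$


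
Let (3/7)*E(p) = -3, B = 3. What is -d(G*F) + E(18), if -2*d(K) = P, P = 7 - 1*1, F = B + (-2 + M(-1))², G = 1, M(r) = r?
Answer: -4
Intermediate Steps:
E(p) = -7 (E(p) = (7/3)*(-3) = -7)
F = 12 (F = 3 + (-2 - 1)² = 3 + (-3)² = 3 + 9 = 12)
P = 6 (P = 7 - 1 = 6)
d(K) = -3 (d(K) = -½*6 = -3)
-d(G*F) + E(18) = -1*(-3) - 7 = 3 - 7 = -4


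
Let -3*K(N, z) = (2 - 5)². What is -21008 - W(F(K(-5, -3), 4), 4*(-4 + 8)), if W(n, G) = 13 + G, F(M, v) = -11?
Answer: -21037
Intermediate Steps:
K(N, z) = -3 (K(N, z) = -(2 - 5)²/3 = -⅓*(-3)² = -⅓*9 = -3)
-21008 - W(F(K(-5, -3), 4), 4*(-4 + 8)) = -21008 - (13 + 4*(-4 + 8)) = -21008 - (13 + 4*4) = -21008 - (13 + 16) = -21008 - 1*29 = -21008 - 29 = -21037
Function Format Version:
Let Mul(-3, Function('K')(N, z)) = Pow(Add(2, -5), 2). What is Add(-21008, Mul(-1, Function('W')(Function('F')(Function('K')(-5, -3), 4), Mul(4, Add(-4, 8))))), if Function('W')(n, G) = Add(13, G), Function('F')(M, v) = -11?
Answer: -21037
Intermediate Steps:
Function('K')(N, z) = -3 (Function('K')(N, z) = Mul(Rational(-1, 3), Pow(Add(2, -5), 2)) = Mul(Rational(-1, 3), Pow(-3, 2)) = Mul(Rational(-1, 3), 9) = -3)
Add(-21008, Mul(-1, Function('W')(Function('F')(Function('K')(-5, -3), 4), Mul(4, Add(-4, 8))))) = Add(-21008, Mul(-1, Add(13, Mul(4, Add(-4, 8))))) = Add(-21008, Mul(-1, Add(13, Mul(4, 4)))) = Add(-21008, Mul(-1, Add(13, 16))) = Add(-21008, Mul(-1, 29)) = Add(-21008, -29) = -21037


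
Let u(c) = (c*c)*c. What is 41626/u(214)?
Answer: 20813/4900172 ≈ 0.0042474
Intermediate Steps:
u(c) = c³ (u(c) = c²*c = c³)
41626/u(214) = 41626/(214³) = 41626/9800344 = 41626*(1/9800344) = 20813/4900172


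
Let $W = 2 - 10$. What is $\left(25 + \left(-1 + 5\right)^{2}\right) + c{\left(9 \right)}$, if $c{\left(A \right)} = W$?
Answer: $33$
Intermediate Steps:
$W = -8$ ($W = 2 - 10 = -8$)
$c{\left(A \right)} = -8$
$\left(25 + \left(-1 + 5\right)^{2}\right) + c{\left(9 \right)} = \left(25 + \left(-1 + 5\right)^{2}\right) - 8 = \left(25 + 4^{2}\right) - 8 = \left(25 + 16\right) - 8 = 41 - 8 = 33$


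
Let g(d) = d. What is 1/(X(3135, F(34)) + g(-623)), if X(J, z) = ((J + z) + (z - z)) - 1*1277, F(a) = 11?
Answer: 1/1246 ≈ 0.00080257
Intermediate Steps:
X(J, z) = -1277 + J + z (X(J, z) = ((J + z) + 0) - 1277 = (J + z) - 1277 = -1277 + J + z)
1/(X(3135, F(34)) + g(-623)) = 1/((-1277 + 3135 + 11) - 623) = 1/(1869 - 623) = 1/1246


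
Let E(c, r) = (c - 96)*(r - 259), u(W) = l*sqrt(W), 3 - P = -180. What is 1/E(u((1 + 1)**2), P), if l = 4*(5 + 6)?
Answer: 1/608 ≈ 0.0016447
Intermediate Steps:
P = 183 (P = 3 - 1*(-180) = 3 + 180 = 183)
l = 44 (l = 4*11 = 44)
u(W) = 44*sqrt(W)
E(c, r) = (-259 + r)*(-96 + c) (E(c, r) = (-96 + c)*(-259 + r) = (-259 + r)*(-96 + c))
1/E(u((1 + 1)**2), P) = 1/(24864 - 11396*sqrt((1 + 1)**2) - 96*183 + (44*sqrt((1 + 1)**2))*183) = 1/(24864 - 11396*sqrt(2**2) - 17568 + (44*sqrt(2**2))*183) = 1/(24864 - 11396*sqrt(4) - 17568 + (44*sqrt(4))*183) = 1/(24864 - 11396*2 - 17568 + (44*2)*183) = 1/(24864 - 259*88 - 17568 + 88*183) = 1/(24864 - 22792 - 17568 + 16104) = 1/608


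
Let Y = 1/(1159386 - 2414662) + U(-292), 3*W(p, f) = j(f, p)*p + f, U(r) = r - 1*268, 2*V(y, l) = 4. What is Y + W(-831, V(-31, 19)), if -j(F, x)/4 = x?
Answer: -3469484952475/3765828 ≈ -9.2131e+5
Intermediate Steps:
V(y, l) = 2 (V(y, l) = (½)*4 = 2)
U(r) = -268 + r (U(r) = r - 268 = -268 + r)
j(F, x) = -4*x
W(p, f) = -4*p²/3 + f/3 (W(p, f) = ((-4*p)*p + f)/3 = (-4*p² + f)/3 = (f - 4*p²)/3 = -4*p²/3 + f/3)
Y = -702954561/1255276 (Y = 1/(1159386 - 2414662) + (-268 - 292) = 1/(-1255276) - 560 = -1/1255276 - 560 = -702954561/1255276 ≈ -560.00)
Y + W(-831, V(-31, 19)) = -702954561/1255276 + (-4/3*(-831)² + (⅓)*2) = -702954561/1255276 + (-4/3*690561 + ⅔) = -702954561/1255276 + (-920748 + ⅔) = -702954561/1255276 - 2762242/3 = -3469484952475/3765828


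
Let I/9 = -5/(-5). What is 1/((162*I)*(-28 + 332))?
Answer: 1/443232 ≈ 2.2562e-6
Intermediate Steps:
I = 9 (I = 9*(-5/(-5)) = 9*(-5*(-⅕)) = 9*1 = 9)
1/((162*I)*(-28 + 332)) = 1/((162*9)*(-28 + 332)) = 1/(1458*304) = 1/443232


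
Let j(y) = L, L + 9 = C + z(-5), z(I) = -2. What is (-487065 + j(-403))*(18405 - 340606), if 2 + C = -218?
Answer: 157007258496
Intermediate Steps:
C = -220 (C = -2 - 218 = -220)
L = -231 (L = -9 + (-220 - 2) = -9 - 222 = -231)
j(y) = -231
(-487065 + j(-403))*(18405 - 340606) = (-487065 - 231)*(18405 - 340606) = -487296*(-322201) = 157007258496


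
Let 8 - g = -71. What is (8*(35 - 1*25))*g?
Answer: 6320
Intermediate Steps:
g = 79 (g = 8 - 1*(-71) = 8 + 71 = 79)
(8*(35 - 1*25))*g = (8*(35 - 1*25))*79 = (8*(35 - 25))*79 = (8*10)*79 = 80*79 = 6320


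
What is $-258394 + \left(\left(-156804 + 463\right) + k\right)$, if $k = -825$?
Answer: $-415560$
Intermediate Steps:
$-258394 + \left(\left(-156804 + 463\right) + k\right) = -258394 + \left(\left(-156804 + 463\right) - 825\right) = -258394 - 157166 = -415560$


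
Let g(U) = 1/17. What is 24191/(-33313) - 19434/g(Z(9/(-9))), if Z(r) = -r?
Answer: -11005906505/33313 ≈ -3.3038e+5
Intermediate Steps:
g(U) = 1/17
24191/(-33313) - 19434/g(Z(9/(-9))) = 24191/(-33313) - 19434/1/17 = 24191*(-1/33313) - 19434*17 = -24191/33313 - 330378 = -11005906505/33313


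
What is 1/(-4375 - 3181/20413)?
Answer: -20413/89310056 ≈ -0.00022856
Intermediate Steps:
1/(-4375 - 3181/20413) = 1/(-89310056/20413) = -20413/89310056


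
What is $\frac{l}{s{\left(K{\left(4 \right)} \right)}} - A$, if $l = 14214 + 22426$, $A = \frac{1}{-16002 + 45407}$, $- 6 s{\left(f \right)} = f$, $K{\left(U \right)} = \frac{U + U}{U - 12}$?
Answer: $\frac{6464395199}{29405} \approx 2.1984 \cdot 10^{5}$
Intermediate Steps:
$K{\left(U \right)} = \frac{2 U}{-12 + U}$
$s{\left(f \right)} = - \frac{f}{6}$
$A = \frac{1}{29405} \approx 3.4008 \cdot 10^{-5}$
$l = 36640$
$\frac{l}{s{\left(K{\left(4 \right)} \right)}} - A = \frac{36640}{\left(- \frac{1}{6}\right) 2 \cdot 4 \frac{1}{-12 + 4}} - \frac{1}{29405} = \frac{36640}{\left(- \frac{1}{6}\right) 2 \cdot 4 \frac{1}{-8}} - \frac{1}{29405} = \frac{36640}{\left(- \frac{1}{6}\right) 2 \cdot 4 \left(- \frac{1}{8}\right)} - \frac{1}{29405} = \frac{36640}{\left(- \frac{1}{6}\right) \left(-1\right)} - \frac{1}{29405} = 36640 \frac{1}{\frac{1}{6}} - \frac{1}{29405} = 36640 \cdot 6 - \frac{1}{29405} = 219840 - \frac{1}{29405} = \frac{6464395199}{29405}$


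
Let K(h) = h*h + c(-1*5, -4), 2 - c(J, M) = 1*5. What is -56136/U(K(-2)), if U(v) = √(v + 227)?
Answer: -9356*√57/19 ≈ -3717.7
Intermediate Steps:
c(J, M) = -3 (c(J, M) = 2 - 5 = -3)
K(h) = -3 + h² (K(h) = h*h - 3 = h² - 3 = -3 + h²)
U(v) = √(227 + v)
-56136/U(K(-2)) = -56136/√(227 + (-3 + (-2)²)) = -56136/√(227 + (-3 + 4)) = -56136/√(227 + 1) = -56136*√57/114 = -9356*√57/19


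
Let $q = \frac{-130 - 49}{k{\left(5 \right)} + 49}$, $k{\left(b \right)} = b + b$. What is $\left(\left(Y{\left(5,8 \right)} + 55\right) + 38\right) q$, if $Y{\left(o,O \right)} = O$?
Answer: $- \frac{18079}{59} \approx -306.42$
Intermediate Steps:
$k{\left(b \right)} = 2 b$
$q = - \frac{179}{59}$ ($q = \frac{-130 - 49}{2 \cdot 5 + 49} = - \frac{179}{10 + 49} = - \frac{179}{59} \approx -3.0339$)
$\left(\left(Y{\left(5,8 \right)} + 55\right) + 38\right) q = \left(\left(8 + 55\right) + 38\right) \left(- \frac{179}{59}\right) = \left(63 + 38\right) \left(- \frac{179}{59}\right) = 101 \left(- \frac{179}{59}\right) = - \frac{18079}{59}$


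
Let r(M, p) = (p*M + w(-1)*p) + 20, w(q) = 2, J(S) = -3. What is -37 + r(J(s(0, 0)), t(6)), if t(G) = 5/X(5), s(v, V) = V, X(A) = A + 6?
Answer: -192/11 ≈ -17.455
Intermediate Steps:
X(A) = 6 + A
t(G) = 5/11 (t(G) = 5/(6 + 5) = 5/11)
r(M, p) = 20 + 2*p + M*p (r(M, p) = (p*M + 2*p) + 20 = (M*p + 2*p) + 20 = (2*p + M*p) + 20 = 20 + 2*p + M*p)
-37 + r(J(s(0, 0)), t(6)) = -37 + (20 + 2*(5/11) - 3*5/11) = -37 + (20 + 10/11 - 15/11) = -37 + 215/11 = -192/11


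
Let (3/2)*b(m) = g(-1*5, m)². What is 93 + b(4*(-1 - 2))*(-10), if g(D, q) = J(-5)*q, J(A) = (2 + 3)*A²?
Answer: -14999907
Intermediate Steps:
J(A) = 5*A²
g(D, q) = 125*q (g(D, q) = (5*(-5)²)*q = (5*25)*q = 125*q)
b(m) = 31250*m²/3 (b(m) = 2*(125*m)²/3 = 2*(15625*m²)/3 = 31250*m²/3)
93 + b(4*(-1 - 2))*(-10) = 93 + (31250*(4*(-1 - 2))²/3)*(-10) = 93 + (31250*(4*(-3))²/3)*(-10) = 93 + ((31250/3)*(-12)²)*(-10) = 93 + ((31250/3)*144)*(-10) = 93 + 1500000*(-10) = 93 - 15000000 = -14999907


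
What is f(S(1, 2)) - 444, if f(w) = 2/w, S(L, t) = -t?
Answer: -445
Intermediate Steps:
f(S(1, 2)) - 444 = 2/((-1*2)) - 444 = 2/(-2) - 444 = 2*(-½) - 444 = -1 - 444 = -445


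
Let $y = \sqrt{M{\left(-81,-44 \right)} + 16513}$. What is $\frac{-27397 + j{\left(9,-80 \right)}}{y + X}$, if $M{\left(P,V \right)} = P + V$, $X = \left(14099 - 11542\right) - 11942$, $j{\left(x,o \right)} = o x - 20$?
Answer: $\frac{264065745}{88061837} + \frac{56274 \sqrt{4097}}{88061837} \approx 3.0395$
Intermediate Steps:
$j{\left(x,o \right)} = -20 + o x$
$X = -9385$ ($X = 2557 - 11942 = -9385$)
$y = 2 \sqrt{4097}$ ($y = \sqrt{\left(-81 - 44\right) + 16513} = \sqrt{-125 + 16513} = \sqrt{16388} = 2 \sqrt{4097} \approx 128.02$)
$\frac{-27397 + j{\left(9,-80 \right)}}{y + X} = \frac{-27397 - 740}{2 \sqrt{4097} - 9385} = \frac{-27397 - 740}{-9385 + 2 \sqrt{4097}} = - \frac{28137}{-9385 + 2 \sqrt{4097}}$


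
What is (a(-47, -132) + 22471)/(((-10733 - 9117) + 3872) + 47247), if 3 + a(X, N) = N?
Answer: 22336/31269 ≈ 0.71432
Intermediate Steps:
a(X, N) = -3 + N
(a(-47, -132) + 22471)/(((-10733 - 9117) + 3872) + 47247) = ((-3 - 132) + 22471)/(((-10733 - 9117) + 3872) + 47247) = (-135 + 22471)/((-19850 + 3872) + 47247) = 22336/(-15978 + 47247) = 22336/31269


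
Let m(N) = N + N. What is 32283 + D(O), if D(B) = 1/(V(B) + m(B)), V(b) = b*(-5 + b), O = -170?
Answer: 949443031/29410 ≈ 32283.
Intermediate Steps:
m(N) = 2*N
D(B) = 1/(2*B + B*(-5 + B)) (D(B) = 1/(B*(-5 + B) + 2*B) = 1/(2*B + B*(-5 + B)))
32283 + D(O) = 32283 + 1/((-170)*(-3 - 170)) = 32283 - 1/170/(-173) = 32283 - 1/170*(-1/173) = 32283 + 1/29410 = 949443031/29410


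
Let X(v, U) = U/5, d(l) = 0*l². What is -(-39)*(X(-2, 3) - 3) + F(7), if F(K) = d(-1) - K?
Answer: -503/5 ≈ -100.60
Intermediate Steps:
d(l) = 0
X(v, U) = U/5 (X(v, U) = U*(⅕) = U/5)
F(K) = -K (F(K) = 0 - K = -K)
-(-39)*(X(-2, 3) - 3) + F(7) = -(-39)*((⅕)*3 - 3) - 1*7 = -(-39)*(⅗ - 3) - 7 = -(-39)*(-12)/5 - 7 = -39*12/5 - 7 = -468/5 - 7 = -503/5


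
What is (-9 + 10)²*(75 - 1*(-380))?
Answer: 455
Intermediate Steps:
(-9 + 10)²*(75 - 1*(-380)) = 1²*(75 + 380) = 1*455 = 455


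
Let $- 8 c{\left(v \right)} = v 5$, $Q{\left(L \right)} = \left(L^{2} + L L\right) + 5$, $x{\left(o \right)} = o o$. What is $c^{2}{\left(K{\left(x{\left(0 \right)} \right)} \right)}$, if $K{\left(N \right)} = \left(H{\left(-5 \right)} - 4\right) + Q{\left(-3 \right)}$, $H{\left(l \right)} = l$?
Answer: $\frac{1225}{16} \approx 76.563$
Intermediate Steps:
$x{\left(o \right)} = o^{2}$
$Q{\left(L \right)} = 5 + 2 L^{2}$ ($Q{\left(L \right)} = \left(L^{2} + L^{2}\right) + 5 = 2 L^{2} + 5 = 5 + 2 L^{2}$)
$K{\left(N \right)} = 14$ ($K{\left(N \right)} = \left(-5 - 4\right) + \left(5 + 2 \left(-3\right)^{2}\right) = -9 + \left(5 + 2 \cdot 9\right) = -9 + \left(5 + 18\right) = -9 + 23 = 14$)
$c{\left(v \right)} = - \frac{5 v}{8}$ ($c{\left(v \right)} = - \frac{v 5}{8} = - \frac{5 v}{8}$)
$c^{2}{\left(K{\left(x{\left(0 \right)} \right)} \right)} = \left(\left(- \frac{5}{8}\right) 14\right)^{2} = \left(- \frac{35}{4}\right)^{2} = \frac{1225}{16}$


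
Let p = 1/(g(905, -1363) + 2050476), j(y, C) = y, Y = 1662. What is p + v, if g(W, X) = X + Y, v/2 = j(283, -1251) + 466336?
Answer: 1913861159451/2050775 ≈ 9.3324e+5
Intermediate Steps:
v = 933238 (v = 2*(283 + 466336) = 2*466619 = 933238)
g(W, X) = 1662 + X (g(W, X) = X + 1662 = 1662 + X)
p = 1/2050775 (p = 1/((1662 - 1363) + 2050476) = 1/(299 + 2050476) = 1/2050775 ≈ 4.8762e-7)
p + v = 1/2050775 + 933238 = 1913861159451/2050775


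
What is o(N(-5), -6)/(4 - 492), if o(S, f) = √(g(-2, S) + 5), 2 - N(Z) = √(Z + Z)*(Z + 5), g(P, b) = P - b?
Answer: -1/488 ≈ -0.0020492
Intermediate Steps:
N(Z) = 2 - √2*√Z*(5 + Z) (N(Z) = 2 - √(Z + Z)*(Z + 5) = 2 - √(2*Z)*(5 + Z) = 2 - √2*√Z*(5 + Z))
o(S, f) = √(3 - S) (o(S, f) = √((-2 - S) + 5) = √(3 - S))
o(N(-5), -6)/(4 - 492) = √(3 - (2 - √2*(-5)^(3/2) - 5*√2*√(-5)))/(4 - 492) = √(3 - (2 - √2*(-5*I*√5) - 5*√2*I*√5))/(-488) = -√(3 - (2 + 5*I*√10 - 5*I*√10))/488 = -√(3 - 1*2)/488 = -√(3 - 2)/488 = -√1/488 = -1/488*1 = -1/488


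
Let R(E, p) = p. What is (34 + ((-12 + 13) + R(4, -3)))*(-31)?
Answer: -992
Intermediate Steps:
(34 + ((-12 + 13) + R(4, -3)))*(-31) = (34 + ((-12 + 13) - 3))*(-31) = (34 + (1 - 3))*(-31) = (34 - 2)*(-31) = 32*(-31) = -992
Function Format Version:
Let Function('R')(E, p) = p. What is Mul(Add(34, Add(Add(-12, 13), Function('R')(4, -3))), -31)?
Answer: -992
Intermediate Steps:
Mul(Add(34, Add(Add(-12, 13), Function('R')(4, -3))), -31) = Mul(Add(34, Add(Add(-12, 13), -3)), -31) = Mul(Add(34, Add(1, -3)), -31) = Mul(Add(34, -2), -31) = Mul(32, -31) = -992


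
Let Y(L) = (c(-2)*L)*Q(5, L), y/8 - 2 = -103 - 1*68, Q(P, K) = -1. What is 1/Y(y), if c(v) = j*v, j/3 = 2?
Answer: -1/16224 ≈ -6.1637e-5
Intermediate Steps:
j = 6 (j = 3*2 = 6)
c(v) = 6*v
y = -1352 (y = 16 + 8*(-103 - 1*68) = 16 + 8*(-103 - 68) = 16 + 8*(-171) = 16 - 1368 = -1352)
Y(L) = 12*L (Y(L) = ((6*(-2))*L)*(-1) = -12*L*(-1) = 12*L)
1/Y(y) = 1/(12*(-1352)) = 1/(-16224) = -1/16224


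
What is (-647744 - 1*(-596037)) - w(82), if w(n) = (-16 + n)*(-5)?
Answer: -51377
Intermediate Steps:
w(n) = 80 - 5*n
(-647744 - 1*(-596037)) - w(82) = (-647744 - 1*(-596037)) - (80 - 5*82) = (-647744 + 596037) - (80 - 410) = -51707 - 1*(-330) = -51707 + 330 = -51377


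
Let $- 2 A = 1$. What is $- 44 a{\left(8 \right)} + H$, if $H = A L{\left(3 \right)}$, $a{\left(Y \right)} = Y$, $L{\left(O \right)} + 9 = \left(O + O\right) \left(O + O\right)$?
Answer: $- \frac{731}{2} \approx -365.5$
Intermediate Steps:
$A = - \frac{1}{2}$ ($A = \left(- \frac{1}{2}\right) 1 = - \frac{1}{2} \approx -0.5$)
$L{\left(O \right)} = -9 + 4 O^{2}$ ($L{\left(O \right)} = -9 + \left(O + O\right) \left(O + O\right) = -9 + 2 O 2 O = -9 + 4 O^{2}$)
$H = - \frac{27}{2}$ ($H = - \frac{-9 + 4 \cdot 3^{2}}{2} = - \frac{-9 + 4 \cdot 9}{2} = - \frac{-9 + 36}{2} = \left(- \frac{1}{2}\right) 27 = - \frac{27}{2} \approx -13.5$)
$- 44 a{\left(8 \right)} + H = \left(-44\right) 8 - \frac{27}{2} = -352 - \frac{27}{2} = - \frac{731}{2}$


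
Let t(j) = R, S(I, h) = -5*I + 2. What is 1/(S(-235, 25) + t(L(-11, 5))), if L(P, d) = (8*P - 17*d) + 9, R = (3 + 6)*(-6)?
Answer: 1/1123 ≈ 0.00089047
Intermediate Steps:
S(I, h) = 2 - 5*I
R = -54 (R = 9*(-6) = -54)
L(P, d) = 9 - 17*d + 8*P (L(P, d) = (-17*d + 8*P) + 9 = 9 - 17*d + 8*P)
t(j) = -54
1/(S(-235, 25) + t(L(-11, 5))) = 1/((2 - 5*(-235)) - 54) = 1/((2 + 1175) - 54) = 1/(1177 - 54) = 1/1123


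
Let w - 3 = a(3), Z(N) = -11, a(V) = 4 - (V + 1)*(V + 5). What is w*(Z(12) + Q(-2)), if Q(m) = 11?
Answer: 0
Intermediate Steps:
a(V) = 4 - (1 + V)*(5 + V)
w = -25 (w = 3 + (-1 - 1*3**2 - 6*3) = 3 + (-1 - 1*9 - 18) = 3 + (-1 - 9 - 18) = 3 - 28 = -25)
w*(Z(12) + Q(-2)) = -25*(-11 + 11) = -25*0 = 0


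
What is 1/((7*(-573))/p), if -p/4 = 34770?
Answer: 46360/1337 ≈ 34.675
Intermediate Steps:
p = -139080 (p = -4*34770 = -139080)
1/((7*(-573))/p) = 1/((7*(-573))/(-139080)) = 1/(-4011*(-1/139080)) = 1/(1337/46360) = 46360/1337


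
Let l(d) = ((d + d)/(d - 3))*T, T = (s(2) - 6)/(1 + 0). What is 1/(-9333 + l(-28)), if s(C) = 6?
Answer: -1/9333 ≈ -0.00010715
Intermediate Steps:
T = 0 (T = (6 - 6)/(1 + 0) = 0/1 = 0*1 = 0)
l(d) = 0 (l(d) = ((d + d)/(d - 3))*0 = ((2*d)/(-3 + d))*0 = (2*d/(-3 + d))*0 = 0)
1/(-9333 + l(-28)) = 1/(-9333 + 0) = 1/(-9333) = -1/9333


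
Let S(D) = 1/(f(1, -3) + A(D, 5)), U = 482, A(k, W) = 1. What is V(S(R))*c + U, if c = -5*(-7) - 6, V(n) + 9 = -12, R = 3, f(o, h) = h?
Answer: -127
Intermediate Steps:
S(D) = -½ (S(D) = 1/(-3 + 1) = 1/(-2) = -½)
V(n) = -21 (V(n) = -9 - 12 = -21)
c = 29 (c = 35 - 6 = 29)
V(S(R))*c + U = -21*29 + 482 = -609 + 482 = -127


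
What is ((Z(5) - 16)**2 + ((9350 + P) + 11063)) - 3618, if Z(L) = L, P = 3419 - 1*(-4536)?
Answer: 24871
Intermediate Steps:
P = 7955 (P = 3419 + 4536 = 7955)
((Z(5) - 16)**2 + ((9350 + P) + 11063)) - 3618 = ((5 - 16)**2 + ((9350 + 7955) + 11063)) - 3618 = ((-11)**2 + (17305 + 11063)) - 3618 = (121 + 28368) - 3618 = 28489 - 3618 = 24871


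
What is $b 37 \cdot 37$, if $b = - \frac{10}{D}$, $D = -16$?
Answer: $\frac{6845}{8} \approx 855.63$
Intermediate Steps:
$b = \frac{5}{8}$ ($b = - \frac{10}{-16} = \left(-10\right) \left(- \frac{1}{16}\right) = \frac{5}{8} \approx 0.625$)
$b 37 \cdot 37 = \frac{5}{8} \cdot 37 \cdot 37 = \frac{185}{8} \cdot 37 = \frac{6845}{8}$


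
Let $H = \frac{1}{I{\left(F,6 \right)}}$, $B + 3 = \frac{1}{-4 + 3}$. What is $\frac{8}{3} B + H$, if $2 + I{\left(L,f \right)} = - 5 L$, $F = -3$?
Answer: $- \frac{413}{39} \approx -10.59$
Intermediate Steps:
$B = -4$ ($B = -3 + \frac{1}{-4 + 3} = -3 + \frac{1}{-1} = -3 - 1 = -4$)
$I{\left(L,f \right)} = -2 - 5 L$
$H = \frac{1}{13}$ ($H = \frac{1}{-2 - -15} = \frac{1}{-2 + 15} = \frac{1}{13} \approx 0.076923$)
$\frac{8}{3} B + H = \frac{8}{3} \left(-4\right) + \frac{1}{13} = - \frac{32}{3} + \frac{1}{13} = - \frac{413}{39}$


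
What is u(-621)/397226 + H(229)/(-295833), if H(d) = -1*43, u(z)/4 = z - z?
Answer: 43/295833 ≈ 0.00014535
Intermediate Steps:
u(z) = 0 (u(z) = 4*(z - z) = 4*0 = 0)
H(d) = -43
u(-621)/397226 + H(229)/(-295833) = 0/397226 - 43/(-295833) = 0*(1/397226) - 43*(-1/295833) = 0 + 43/295833 = 43/295833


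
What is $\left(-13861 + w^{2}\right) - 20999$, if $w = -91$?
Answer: $-26579$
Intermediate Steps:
$\left(-13861 + w^{2}\right) - 20999 = \left(-13861 + \left(-91\right)^{2}\right) - 20999 = \left(-13861 + 8281\right) - 20999 = -5580 - 20999 = -26579$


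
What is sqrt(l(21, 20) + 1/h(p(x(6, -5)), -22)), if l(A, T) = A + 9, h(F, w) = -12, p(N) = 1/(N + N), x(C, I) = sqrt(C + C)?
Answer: sqrt(1077)/6 ≈ 5.4696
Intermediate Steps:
x(C, I) = sqrt(2)*sqrt(C) (x(C, I) = sqrt(2*C) = sqrt(2)*sqrt(C))
p(N) = 1/(2*N)
l(A, T) = 9 + A
sqrt(l(21, 20) + 1/h(p(x(6, -5)), -22)) = sqrt((9 + 21) + 1/(-12)) = sqrt(30 - 1/12) = sqrt(359/12) = sqrt(1077)/6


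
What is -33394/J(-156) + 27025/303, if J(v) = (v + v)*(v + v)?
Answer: 436767203/4915872 ≈ 88.848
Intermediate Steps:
J(v) = 4*v² (J(v) = (2*v)*(2*v) = 4*v²)
-33394/J(-156) + 27025/303 = -33394/(4*(-156)²) + 27025/303 = -33394/(4*24336) + 27025*(1/303) = -33394/97344 + 27025/303 = -33394*1/97344 + 27025/303 = -16697/48672 + 27025/303 = 436767203/4915872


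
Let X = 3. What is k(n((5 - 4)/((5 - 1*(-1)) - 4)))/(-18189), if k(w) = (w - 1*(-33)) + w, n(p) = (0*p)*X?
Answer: -11/6063 ≈ -0.0018143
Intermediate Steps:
n(p) = 0 (n(p) = (0*p)*3 = 0*3 = 0)
k(w) = 33 + 2*w (k(w) = (w + 33) + w = (33 + w) + w = 33 + 2*w)
k(n((5 - 4)/((5 - 1*(-1)) - 4)))/(-18189) = (33 + 2*0)/(-18189) = (33 + 0)*(-1/18189) = 33*(-1/18189) = -11/6063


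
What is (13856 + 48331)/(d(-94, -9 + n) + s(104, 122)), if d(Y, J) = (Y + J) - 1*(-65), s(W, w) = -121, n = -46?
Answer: -62187/205 ≈ -303.35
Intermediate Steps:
d(Y, J) = 65 + J + Y (d(Y, J) = (J + Y) + 65 = 65 + J + Y)
(13856 + 48331)/(d(-94, -9 + n) + s(104, 122)) = (13856 + 48331)/((65 + (-9 - 46) - 94) - 121) = 62187/((65 - 55 - 94) - 121) = 62187/(-84 - 121) = 62187/(-205) = 62187*(-1/205) = -62187/205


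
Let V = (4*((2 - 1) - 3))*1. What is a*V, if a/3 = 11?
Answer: -264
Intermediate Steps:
a = 33 (a = 3*11 = 33)
V = -8 (V = (4*(1 - 3))*1 = (4*(-2))*1 = -8*1 = -8)
a*V = 33*(-8) = -264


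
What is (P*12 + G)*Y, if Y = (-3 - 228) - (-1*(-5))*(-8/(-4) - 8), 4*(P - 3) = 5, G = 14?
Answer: -13065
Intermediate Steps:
P = 17/4 (P = 3 + (¼)*5 = 3 + 5/4 = 17/4 ≈ 4.2500)
Y = -201 (Y = -231 - 5*(-8*(-¼) - 8) = -231 - 5*(2 - 8) = -231 - 5*(-6) = -231 - 1*(-30) = -231 + 30 = -201)
(P*12 + G)*Y = ((17/4)*12 + 14)*(-201) = (51 + 14)*(-201) = 65*(-201) = -13065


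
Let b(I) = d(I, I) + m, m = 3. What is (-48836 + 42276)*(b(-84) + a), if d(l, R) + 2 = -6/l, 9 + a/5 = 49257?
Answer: -11307390000/7 ≈ -1.6153e+9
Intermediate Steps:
a = 246240 (a = -45 + 5*49257 = -45 + 246285 = 246240)
d(l, R) = -2 - 6/l
b(I) = 1 - 6/I (b(I) = (-2 - 6/I) + 3 = 1 - 6/I)
(-48836 + 42276)*(b(-84) + a) = (-48836 + 42276)*((-6 - 84)/(-84) + 246240) = -6560*(-1/84*(-90) + 246240) = -6560*(15/14 + 246240) = -6560*3447375/14 = -11307390000/7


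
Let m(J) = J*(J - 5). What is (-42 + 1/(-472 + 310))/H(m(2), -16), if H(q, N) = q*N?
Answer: -6805/15552 ≈ -0.43756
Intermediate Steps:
m(J) = J*(-5 + J)
H(q, N) = N*q
(-42 + 1/(-472 + 310))/H(m(2), -16) = (-42 + 1/(-472 + 310))/((-32*(-5 + 2))) = (-42 + 1/(-162))/((-32*(-3))) = (-42 - 1/162)/((-16*(-6))) = -6805/162/96 = (1/96)*(-6805/162) = -6805/15552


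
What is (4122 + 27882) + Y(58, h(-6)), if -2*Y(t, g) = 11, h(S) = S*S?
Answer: 63997/2 ≈ 31999.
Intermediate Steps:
h(S) = S**2
Y(t, g) = -11/2 (Y(t, g) = -1/2*11 = -11/2)
(4122 + 27882) + Y(58, h(-6)) = (4122 + 27882) - 11/2 = 32004 - 11/2 = 63997/2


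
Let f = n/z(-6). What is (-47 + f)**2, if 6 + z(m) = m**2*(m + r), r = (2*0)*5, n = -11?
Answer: 108638929/49284 ≈ 2204.3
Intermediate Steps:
r = 0 (r = 0*5 = 0)
z(m) = -6 + m**3 (z(m) = -6 + m**2*(m + 0) = -6 + m**2*m = -6 + m**3)
f = 11/222 (f = -11/(-6 + (-6)**3) = -11/(-6 - 216) = -11/(-222) = -11*(-1/222) = 11/222 ≈ 0.049550)
(-47 + f)**2 = (-47 + 11/222)**2 = (-10423/222)**2 = 108638929/49284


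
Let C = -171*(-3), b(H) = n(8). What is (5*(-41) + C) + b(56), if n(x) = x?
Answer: 316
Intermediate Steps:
b(H) = 8
C = 513
(5*(-41) + C) + b(56) = (5*(-41) + 513) + 8 = (-205 + 513) + 8 = 308 + 8 = 316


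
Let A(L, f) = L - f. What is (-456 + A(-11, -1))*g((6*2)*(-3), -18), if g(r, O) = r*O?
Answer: -301968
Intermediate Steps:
g(r, O) = O*r
(-456 + A(-11, -1))*g((6*2)*(-3), -18) = (-456 + (-11 - 1*(-1)))*(-18*6*2*(-3)) = (-456 + (-11 + 1))*(-216*(-3)) = (-456 - 10)*(-18*(-36)) = -466*648 = -301968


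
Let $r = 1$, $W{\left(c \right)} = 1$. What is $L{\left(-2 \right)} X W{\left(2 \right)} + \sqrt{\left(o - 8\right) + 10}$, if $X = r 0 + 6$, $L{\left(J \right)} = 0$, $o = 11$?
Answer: $\sqrt{13} \approx 3.6056$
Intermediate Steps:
$X = 6$ ($X = 1 \cdot 0 + 6 = 0 + 6 = 6$)
$L{\left(-2 \right)} X W{\left(2 \right)} + \sqrt{\left(o - 8\right) + 10} = 0 \cdot 6 \cdot 1 + \sqrt{\left(11 - 8\right) + 10} = 0 \cdot 1 + \sqrt{3 + 10} = 0 + \sqrt{13} = \sqrt{13}$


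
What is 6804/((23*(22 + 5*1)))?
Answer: 252/23 ≈ 10.957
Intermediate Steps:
6804/((23*(22 + 5*1))) = 6804/((23*(22 + 5))) = 6804/((23*27)) = 6804/621 = 6804*(1/621) = 252/23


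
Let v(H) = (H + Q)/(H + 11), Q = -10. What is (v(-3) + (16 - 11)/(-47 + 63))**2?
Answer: 441/256 ≈ 1.7227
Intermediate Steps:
v(H) = (-10 + H)/(11 + H) (v(H) = (H - 10)/(H + 11) = (-10 + H)/(11 + H))
(v(-3) + (16 - 11)/(-47 + 63))**2 = ((-10 - 3)/(11 - 3) + (16 - 11)/(-47 + 63))**2 = (-13/8 + 5/16)**2 = (-21/16)**2 = 441/256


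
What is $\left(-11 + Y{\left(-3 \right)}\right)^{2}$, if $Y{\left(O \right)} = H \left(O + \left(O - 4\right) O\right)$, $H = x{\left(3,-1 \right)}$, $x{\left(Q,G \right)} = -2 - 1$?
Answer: $4225$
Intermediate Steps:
$x{\left(Q,G \right)} = -3$
$H = -3$
$Y{\left(O \right)} = - 3 O - 3 O \left(-4 + O\right)$ ($Y{\left(O \right)} = - 3 \left(O + \left(O - 4\right) O\right) = - 3 \left(O + \left(-4 + O\right) O\right) = - 3 \left(O + O \left(-4 + O\right)\right) = - 3 O - 3 O \left(-4 + O\right)$)
$\left(-11 + Y{\left(-3 \right)}\right)^{2} = \left(-11 + 3 \left(-3\right) \left(3 - -3\right)\right)^{2} = \left(-11 + 3 \left(-3\right) \left(3 + 3\right)\right)^{2} = \left(-11 + 3 \left(-3\right) 6\right)^{2} = \left(-11 - 54\right)^{2} = \left(-65\right)^{2} = 4225$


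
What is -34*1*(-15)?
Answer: 510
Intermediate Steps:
-34*1*(-15) = -34*(-15) = 510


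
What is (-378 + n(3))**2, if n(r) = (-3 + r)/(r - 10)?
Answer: 142884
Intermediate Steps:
n(r) = (-3 + r)/(-10 + r)
(-378 + n(3))**2 = (-378 + (-3 + 3)/(-10 + 3))**2 = (-378 + 0/(-7))**2 = (-378 - 1/7*0)**2 = (-378 + 0)**2 = (-378)**2 = 142884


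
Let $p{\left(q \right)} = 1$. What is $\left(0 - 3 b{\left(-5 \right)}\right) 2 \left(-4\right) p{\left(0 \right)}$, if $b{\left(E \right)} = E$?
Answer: $-120$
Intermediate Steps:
$\left(0 - 3 b{\left(-5 \right)}\right) 2 \left(-4\right) p{\left(0 \right)} = \left(0 - -15\right) 2 \left(-4\right) 1 = \left(0 + 15\right) \left(-8\right) 1 = 15 \left(-8\right) 1 = \left(-120\right) 1 = -120$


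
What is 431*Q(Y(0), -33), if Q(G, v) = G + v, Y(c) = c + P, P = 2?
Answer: -13361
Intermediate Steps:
Y(c) = 2 + c (Y(c) = c + 2 = 2 + c)
431*Q(Y(0), -33) = 431*((2 + 0) - 33) = 431*(2 - 33) = 431*(-31) = -13361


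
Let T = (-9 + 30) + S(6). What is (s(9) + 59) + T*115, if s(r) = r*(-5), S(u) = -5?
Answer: 1854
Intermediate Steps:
s(r) = -5*r
T = 16 (T = (-9 + 30) - 5 = 21 - 5 = 16)
(s(9) + 59) + T*115 = (-5*9 + 59) + 16*115 = (-45 + 59) + 1840 = 14 + 1840 = 1854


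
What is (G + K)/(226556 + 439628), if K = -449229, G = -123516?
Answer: -572745/666184 ≈ -0.85974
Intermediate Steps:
(G + K)/(226556 + 439628) = (-123516 - 449229)/(226556 + 439628) = -572745/666184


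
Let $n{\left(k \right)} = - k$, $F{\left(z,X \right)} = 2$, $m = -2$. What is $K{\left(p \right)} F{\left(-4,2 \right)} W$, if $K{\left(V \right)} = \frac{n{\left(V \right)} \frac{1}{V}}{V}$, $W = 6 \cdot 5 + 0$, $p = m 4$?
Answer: $\frac{15}{2} \approx 7.5$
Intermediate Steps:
$p = -8$ ($p = \left(-2\right) 4 = -8$)
$W = 30$ ($W = 30 + 0 = 30$)
$K{\left(V \right)} = - \frac{1}{V}$ ($K{\left(V \right)} = \frac{- V \frac{1}{V}}{V} = - \frac{1}{V}$)
$K{\left(p \right)} F{\left(-4,2 \right)} W = - \frac{1}{-8} \cdot 2 \cdot 30 = \left(-1\right) \left(- \frac{1}{8}\right) 2 \cdot 30 = \frac{1}{8} \cdot 2 \cdot 30 = \frac{1}{4} \cdot 30 = \frac{15}{2}$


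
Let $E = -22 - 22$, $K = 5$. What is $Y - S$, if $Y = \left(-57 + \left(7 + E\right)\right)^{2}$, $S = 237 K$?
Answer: $7651$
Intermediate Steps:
$E = -44$
$S = 1185$ ($S = 237 \cdot 5 = 1185$)
$Y = 8836$ ($Y = \left(-57 + \left(7 - 44\right)\right)^{2} = \left(-57 - 37\right)^{2} = \left(-94\right)^{2} = 8836$)
$Y - S = 8836 - 1185 = 7651$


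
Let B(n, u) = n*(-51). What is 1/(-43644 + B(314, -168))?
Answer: -1/59658 ≈ -1.6762e-5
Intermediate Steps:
B(n, u) = -51*n
1/(-43644 + B(314, -168)) = 1/(-43644 - 51*314) = 1/(-43644 - 16014) = 1/(-59658) = -1/59658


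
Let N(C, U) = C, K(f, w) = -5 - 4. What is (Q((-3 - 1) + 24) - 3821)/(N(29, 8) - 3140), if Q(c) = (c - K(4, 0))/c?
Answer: 76391/62220 ≈ 1.2278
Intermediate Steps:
K(f, w) = -9
Q(c) = (9 + c)/c (Q(c) = (c - 1*(-9))/c = (c + 9)/c = (9 + c)/c)
(Q((-3 - 1) + 24) - 3821)/(N(29, 8) - 3140) = ((9 + ((-3 - 1) + 24))/((-3 - 1) + 24) - 3821)/(29 - 3140) = ((9 + (-4 + 24))/(-4 + 24) - 3821)/(-3111) = ((9 + 20)/20 - 3821)*(-1/3111) = ((1/20)*29 - 3821)*(-1/3111) = (29/20 - 3821)*(-1/3111) = -76391/20*(-1/3111) = 76391/62220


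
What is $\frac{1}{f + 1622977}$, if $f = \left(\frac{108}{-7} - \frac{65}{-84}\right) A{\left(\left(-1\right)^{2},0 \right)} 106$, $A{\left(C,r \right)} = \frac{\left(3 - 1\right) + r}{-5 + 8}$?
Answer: $\frac{63}{102182308} \approx 6.1654 \cdot 10^{-7}$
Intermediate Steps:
$A{\left(C,r \right)} = \frac{2}{3} + \frac{r}{3}$ ($A{\left(C,r \right)} = \frac{2 + r}{3} = \left(2 + r\right) \frac{1}{3} = \frac{2}{3} + \frac{r}{3}$)
$f = - \frac{65243}{63}$ ($f = \left(\frac{108}{-7} - \frac{65}{-84}\right) \left(\frac{2}{3} + \frac{1}{3} \cdot 0\right) 106 = \left(108 \left(- \frac{1}{7}\right) - - \frac{65}{84}\right) \left(\frac{2}{3} + 0\right) 106 = \left(- \frac{108}{7} + \frac{65}{84}\right) \frac{2}{3} \cdot 106 = \left(- \frac{1231}{84}\right) \frac{2}{3} \cdot 106 = \left(- \frac{1231}{126}\right) 106 = - \frac{65243}{63} \approx -1035.6$)
$\frac{1}{f + 1622977} = \frac{1}{- \frac{65243}{63} + 1622977} = \frac{1}{\frac{102182308}{63}} = \frac{63}{102182308}$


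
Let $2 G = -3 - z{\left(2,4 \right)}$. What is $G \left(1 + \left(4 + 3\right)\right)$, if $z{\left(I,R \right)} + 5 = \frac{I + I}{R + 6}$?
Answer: $\frac{32}{5} \approx 6.4$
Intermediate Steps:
$z{\left(I,R \right)} = -5 + \frac{2 I}{6 + R}$ ($z{\left(I,R \right)} = -5 + \frac{I + I}{R + 6} = -5 + \frac{2 I}{6 + R}$)
$G = \frac{4}{5}$ ($G = \frac{-3 - \frac{-30 - 20 + 2 \cdot 2}{6 + 4}}{2} = \frac{-3 - \frac{-30 - 20 + 4}{10}}{2} = \frac{-3 - \frac{1}{10} \left(-46\right)}{2} = \frac{-3 - - \frac{23}{5}}{2} = \frac{-3 + \frac{23}{5}}{2} = \frac{1}{2} \cdot \frac{8}{5} = \frac{4}{5} \approx 0.8$)
$G \left(1 + \left(4 + 3\right)\right) = \frac{4 \left(1 + \left(4 + 3\right)\right)}{5} = \frac{4 \left(1 + 7\right)}{5} = \frac{4}{5} \cdot 8 = \frac{32}{5}$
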